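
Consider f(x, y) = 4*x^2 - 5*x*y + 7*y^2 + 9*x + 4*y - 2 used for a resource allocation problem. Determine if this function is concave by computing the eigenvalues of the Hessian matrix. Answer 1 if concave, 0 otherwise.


The Hessian of f(x,y) = 4*x^2 - 5*x*y + 7*y^2 + 9*x + 4*y - 2 is:
H = [[8, -5], [-5, 14]]
Trace = 8 + 14 = 22
Determinant = 8*14 - (-5)^2 = 87
Discriminant = (22)^2 - 4*87 = 136.0
Eigenvalues: lambda_1 = 5.169, lambda_2 = 16.831
The function is not concave.

0


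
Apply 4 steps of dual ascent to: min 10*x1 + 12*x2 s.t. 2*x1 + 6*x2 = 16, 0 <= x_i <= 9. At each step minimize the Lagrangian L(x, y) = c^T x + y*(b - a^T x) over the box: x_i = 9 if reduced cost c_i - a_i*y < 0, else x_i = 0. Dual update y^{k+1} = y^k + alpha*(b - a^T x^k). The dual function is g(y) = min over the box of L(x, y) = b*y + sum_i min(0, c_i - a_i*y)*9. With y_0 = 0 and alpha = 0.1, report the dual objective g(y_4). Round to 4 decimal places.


Dual ascent for LP: min 10*x1 + 12*x2, 2*x1 + 6*x2 = 16, 0 <= x_i <= 9
Step 1: y^k = 0.0, reduced costs: (10.0, 12.0)
  x^k = (0.0, 0.0), subgradient = b - a^T x = 16.0
  y^{k+1} = 0.0 + 0.1*16.0 = 1.6
Step 2: y^k = 1.6, reduced costs: (6.8, 2.4)
  x^k = (0.0, 0.0), subgradient = b - a^T x = 16.0
  y^{k+1} = 1.6 + 0.1*16.0 = 3.2
Step 3: y^k = 3.2, reduced costs: (3.6, -7.2)
  x^k = (0.0, 9.0), subgradient = b - a^T x = -38.0
  y^{k+1} = 3.2 + 0.1*-38.0 = -0.6
Step 4: y^k = -0.6, reduced costs: (11.2, 15.6)
  x^k = (0.0, 0.0), subgradient = b - a^T x = 16.0
  y^{k+1} = -0.6 + 0.1*16.0 = 1.0
Dual objective at y_4 = 1.0: reduced costs (8.0, 6.0), box minimizer x = (0.0, 0.0)
g(y_4) = b*y + (c1 - a1*y)*x1 + (c2 - a2*y)*x2 = 16*1.0 + 8.0*0.0 + 6.0*0.0 = 16.0 + 0.0 + 0.0 = 16.0


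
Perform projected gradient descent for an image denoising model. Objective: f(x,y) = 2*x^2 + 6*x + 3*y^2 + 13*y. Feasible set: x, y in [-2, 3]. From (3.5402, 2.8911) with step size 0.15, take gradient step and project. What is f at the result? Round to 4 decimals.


Step 1: Compute gradient at (3.5402, 2.8911).
grad_x = 2*2*3.5402 + 6 = 20.1608
grad_y = 2*3*2.8911 + 13 = 30.3466
Step 2: Gradient step.
x_raw = 3.5402 - 0.15*20.1608 = 0.5161
y_raw = 2.8911 - 0.15*30.3466 = -1.6609
Step 3: Project onto [-2, 3].
x_proj = clip(0.5161) = 0.5161
y_proj = clip(-1.6609) = -1.6609
Step 4: Evaluate f.
f(0.5161, -1.6609) = -9.6867


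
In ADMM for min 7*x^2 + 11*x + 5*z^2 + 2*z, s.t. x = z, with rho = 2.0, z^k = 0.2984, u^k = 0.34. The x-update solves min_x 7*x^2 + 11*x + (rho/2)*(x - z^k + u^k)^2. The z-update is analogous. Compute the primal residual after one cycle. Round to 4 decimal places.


ADMM iteration with rho = 2.0, z^k = 0.2984, u^k = 0.34
Step 1: x-update.
Minimize 7*x^2 + 11*x + (2.0/2)*(x - 0.2984 + 0.34)^2
FOC: (2*7 + 2.0)*x = -11 + 2.0*(0.2984 - 0.34)
x^{k+1} = -0.6927
Step 2: z-update.
Minimize 5*z^2 + 2*z + (2.0/2)*(-0.6927 - z + 0.34)^2
FOC: (2*5 + 2.0)*z = -2 + 2.0*(-0.6927 + 0.34)
z^{k+1} = -0.2255
Step 3: u-update.
u^{k+1} = 0.34 - 0.6927 + 0.2255 = -0.1273
Step 4: Primal residual = |-0.6927 + 0.2255| = 0.4673


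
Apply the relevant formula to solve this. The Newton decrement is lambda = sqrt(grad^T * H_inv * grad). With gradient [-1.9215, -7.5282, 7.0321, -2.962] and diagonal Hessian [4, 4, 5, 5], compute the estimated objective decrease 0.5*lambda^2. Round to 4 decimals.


Step 1: H is diagonal, so H^(-1) * g = [-0.4804, -1.8821, 1.4064, -0.5924].
Step 2: g^T H^(-1) g = sum_i g_i^2 / H_ii
  = (-1.9215)^2/4 + (-7.5282)^2/4 + (7.0321)^2/5 + (-2.962)^2/5
  = 0.923 + 14.1684 + 9.8901 + 1.7547 = 26.7363
Step 3: Objective decrease = 0.5 * g^T H^(-1) g = 13.3681


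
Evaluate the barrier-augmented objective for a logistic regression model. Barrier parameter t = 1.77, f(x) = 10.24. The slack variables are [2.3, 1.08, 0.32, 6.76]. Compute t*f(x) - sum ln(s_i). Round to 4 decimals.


Step 1: Compute log-barrier.
ln values: [0.8329, 0.077, -1.1394, 1.911]
phi = -(0.8329 + 0.077 - 1.1394 + 1.911) = -1.6815
Step 2: Compute augmented objective.
t*f(x) = 1.77*10.24 = 18.1248
Total = 18.1248 - 1.6815 = 16.4433


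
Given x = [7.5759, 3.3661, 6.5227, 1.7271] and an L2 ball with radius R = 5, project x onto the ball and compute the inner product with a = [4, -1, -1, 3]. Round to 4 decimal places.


Step 1: Compute ||x|| (intermediates to 6 decimals).
||x|| = sqrt(7.5759^2 + 3.3661^2 + 6.5227^2 + 1.7271^2) = 10.688937
Step 2: Project.
Since ||x|| > R, scale = R/||x|| = 5/10.688937 = 0.467773, proj(x) = scale * x
proj(x) = [3.543801, 1.574571, 3.051143, 0.807891]
Step 3: Dot product.
a^T * proj(x) = 4*3.543801 - 1*1.574571 - 1*3.051143 + 3*0.807891 = 11.9732


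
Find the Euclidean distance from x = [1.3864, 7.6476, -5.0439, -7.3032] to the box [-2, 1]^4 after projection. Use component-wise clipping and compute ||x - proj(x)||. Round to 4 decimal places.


Project each component onto [-2, 1].
clip(1.3864) = 1.0, clip(7.6476) = 1.0, clip(-5.0439) = -2.0, clip(-7.3032) = -2.0
Projection = [1.0, 1.0, -2.0, -2.0]
Squared diffs: [0.1493, 44.1906, 9.2653, 28.1239]
Distance = sqrt(81.7291) = 9.0404


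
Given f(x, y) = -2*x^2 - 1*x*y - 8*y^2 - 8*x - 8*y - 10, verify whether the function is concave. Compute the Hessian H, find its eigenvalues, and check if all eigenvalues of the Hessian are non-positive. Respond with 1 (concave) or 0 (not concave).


The Hessian of f(x,y) = -2*x^2 - 1*x*y - 8*y^2 - 8*x - 8*y - 10 is:
H = [[-4, -1], [-1, -16]]
Trace = -4 - 16 = -20
Determinant = -4*-16 - (-1)^2 = 63
Discriminant = (-20)^2 - 4*63 = 148.0
Eigenvalues: lambda_1 = -16.0828, lambda_2 = -3.9172
The function is concave.

1


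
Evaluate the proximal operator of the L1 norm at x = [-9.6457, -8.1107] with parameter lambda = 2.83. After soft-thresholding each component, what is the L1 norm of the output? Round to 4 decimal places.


Soft-thresholding with lambda = 2.83:
prox(-9.6457) = sign(-9.6457)*max(|-9.6457| - 2.83, 0) = -6.8157
prox(-8.1107) = sign(-8.1107)*max(|-8.1107| - 2.83, 0) = -5.2807
prox(x) = [-6.8157, -5.2807]
||prox(x)||_1 = 6.8157 + 5.2807 = 12.0964


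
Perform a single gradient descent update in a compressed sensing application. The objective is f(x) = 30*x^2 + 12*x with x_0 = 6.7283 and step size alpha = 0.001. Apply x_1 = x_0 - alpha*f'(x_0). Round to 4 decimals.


We compute the gradient at x_0 and apply the update.
f'(x) = 60*x + 12
f'(6.7283) = 60*6.7283 + 12 = 415.698
x_1 = 6.7283 - 0.001*415.698 = 6.3126


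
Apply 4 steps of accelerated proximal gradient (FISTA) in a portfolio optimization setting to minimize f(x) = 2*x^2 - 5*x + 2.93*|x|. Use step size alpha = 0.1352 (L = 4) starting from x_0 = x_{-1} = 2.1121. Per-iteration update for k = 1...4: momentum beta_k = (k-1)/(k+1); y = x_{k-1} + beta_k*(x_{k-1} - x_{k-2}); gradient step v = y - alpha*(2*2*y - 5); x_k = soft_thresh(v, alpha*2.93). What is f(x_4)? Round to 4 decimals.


FISTA on f(x) = 2*x^2 - 5*x + 2.93*|x|
L = 4, alpha = 0.1352
Iteration 1: beta = 0.0, y = 2.1121 + 0.0*(2.1121 - 2.1121) = 2.1121
  grad(y) = 3.4484, v = y - alpha*grad = 1.6459
  prox(v) = soft_thresh(1.6459, 0.3961) = 1.2497
Iteration 2: beta = 0.3333, y = 1.2497 + 0.3333*(1.2497 - 2.1121) = 0.9623
  grad(y) = -1.1509, v = y - alpha*grad = 1.1179
  prox(v) = soft_thresh(1.1179, 0.3961) = 0.7217
Iteration 3: beta = 0.5, y = 0.7217 + 0.5*(0.7217 - 1.2497) = 0.4577
  grad(y) = -3.169, v = y - alpha*grad = 0.8862
  prox(v) = soft_thresh(0.8862, 0.3961) = 0.4901
Iteration 4: beta = 0.6, y = 0.4901 + 0.6*(0.4901 - 0.7217) = 0.3511
  grad(y) = -3.5958, v = y - alpha*grad = 0.8372
  prox(v) = soft_thresh(0.8372, 0.3961) = 0.4411
f(x_4) = 2*0.4411^2 - 5*0.4411 + 2.93*|0.4411| = -0.5239


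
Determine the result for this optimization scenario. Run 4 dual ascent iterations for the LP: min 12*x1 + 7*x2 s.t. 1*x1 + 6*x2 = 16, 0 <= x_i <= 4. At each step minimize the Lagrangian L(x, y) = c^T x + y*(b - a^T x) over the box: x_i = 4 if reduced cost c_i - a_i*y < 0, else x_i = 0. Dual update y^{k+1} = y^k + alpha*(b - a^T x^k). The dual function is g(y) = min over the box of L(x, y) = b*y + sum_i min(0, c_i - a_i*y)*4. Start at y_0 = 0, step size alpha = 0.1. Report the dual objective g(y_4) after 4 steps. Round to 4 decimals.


Dual ascent for LP: min 12*x1 + 7*x2, 1*x1 + 6*x2 = 16, 0 <= x_i <= 4
Step 1: y^k = 0.0, reduced costs: (12.0, 7.0)
  x^k = (0.0, 0.0), subgradient = b - a^T x = 16.0
  y^{k+1} = 0.0 + 0.1*16.0 = 1.6
Step 2: y^k = 1.6, reduced costs: (10.4, -2.6)
  x^k = (0.0, 4.0), subgradient = b - a^T x = -8.0
  y^{k+1} = 1.6 + 0.1*-8.0 = 0.8
Step 3: y^k = 0.8, reduced costs: (11.2, 2.2)
  x^k = (0.0, 0.0), subgradient = b - a^T x = 16.0
  y^{k+1} = 0.8 + 0.1*16.0 = 2.4
Step 4: y^k = 2.4, reduced costs: (9.6, -7.4)
  x^k = (0.0, 4.0), subgradient = b - a^T x = -8.0
  y^{k+1} = 2.4 + 0.1*-8.0 = 1.6
Dual objective at y_4 = 1.6: reduced costs (10.4, -2.6), box minimizer x = (0.0, 4.0)
g(y_4) = b*y + (c1 - a1*y)*x1 + (c2 - a2*y)*x2 = 16*1.6 + 10.4*0.0 + (-2.6)*4.0 = 25.6 + 0.0 - 10.4 = 15.2


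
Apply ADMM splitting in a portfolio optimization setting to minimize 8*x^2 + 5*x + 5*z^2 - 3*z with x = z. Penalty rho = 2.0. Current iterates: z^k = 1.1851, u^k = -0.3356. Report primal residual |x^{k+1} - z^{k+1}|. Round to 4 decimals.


ADMM iteration with rho = 2.0, z^k = 1.1851, u^k = -0.3356
Step 1: x-update.
Minimize 8*x^2 + 5*x + (2.0/2)*(x - 1.1851 - 0.3356)^2
FOC: (2*8 + 2.0)*x = -5 + 2.0*(1.1851 + 0.3356)
x^{k+1} = -0.1088
Step 2: z-update.
Minimize 5*z^2 - 3*z + (2.0/2)*(-0.1088 - z - 0.3356)^2
FOC: (2*5 + 2.0)*z = 3 + 2.0*(-0.1088 - 0.3356)
z^{k+1} = 0.1759
Step 3: u-update.
u^{k+1} = -0.3356 - 0.1088 - 0.1759 = -0.6203
Step 4: Primal residual = |-0.1088 - 0.1759| = 0.2847


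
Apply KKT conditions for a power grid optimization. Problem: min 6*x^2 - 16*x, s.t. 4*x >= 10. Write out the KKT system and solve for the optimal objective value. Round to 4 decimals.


Step 1: Try lambda = 0 (constraint inactive).
x_unc = 16/(2*6) = 1.3333
Check: 4*1.3333 = 5.3332 < 10 -- violated!
Step 2: Constraint must be active: 4*x = 10
x* = 10/4 = 2.5
lambda = (2*6*2.5 - 16)/4 = 3.5
Step 3: Compute optimal value.
f(x*) = 6*2.5^2 - 16*2.5 = -2.5


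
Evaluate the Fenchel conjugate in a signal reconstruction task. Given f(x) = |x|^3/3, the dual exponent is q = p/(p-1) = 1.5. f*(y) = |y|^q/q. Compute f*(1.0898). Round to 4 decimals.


The conjugate exponent q satisfies 1/p + 1/q = 1.
p = 3, so q = 3/(3 - 1) = 1.5
|y|^q = 1.0898^1.5 = 1.1377
f*(1.0898) = 1.1377 / 1.5 = 0.7585


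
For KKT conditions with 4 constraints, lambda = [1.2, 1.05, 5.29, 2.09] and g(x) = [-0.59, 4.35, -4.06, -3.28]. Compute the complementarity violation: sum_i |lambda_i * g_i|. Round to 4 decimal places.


KKT complementary slackness check:
lambda_1 * g_1 = 1.2 * -0.59 = -0.708
lambda_2 * g_2 = 1.05 * 4.35 = 4.5675
lambda_3 * g_3 = 5.29 * -4.06 = -21.4774
lambda_4 * g_4 = 2.09 * -3.28 = -6.8552
Total violation = 0.708 + 4.5675 + 21.4774 + 6.8552 = 33.6081


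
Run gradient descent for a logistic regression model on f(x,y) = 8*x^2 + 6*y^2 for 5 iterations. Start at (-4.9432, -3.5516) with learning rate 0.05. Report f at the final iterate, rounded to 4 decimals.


Gradient descent on f(x,y) = 8*x^2 + 6*y^2.
Starting point: (-4.9432, -3.5516), alpha = 0.05
Step 1: grad_x = 2*8*-4.9432 = -79.0912, grad_y = 2*6*-3.5516 = -42.6192
  x_1 = -4.9432 - 0.05*-79.0912 = -0.9886
  y_1 = -3.5516 - 0.05*-42.6192 = -1.4206
Step 2: grad_x = 2*8*-0.9886 = -15.8182, grad_y = 2*6*-1.4206 = -17.0477
  x_2 = -0.9886 - 0.05*-15.8182 = -0.1977
  y_2 = -1.4206 - 0.05*-17.0477 = -0.5683
Step 3: grad_x = 2*8*-0.1977 = -3.1636, grad_y = 2*6*-0.5683 = -6.8191
  x_3 = -0.1977 - 0.05*-3.1636 = -0.0395
  y_3 = -0.5683 - 0.05*-6.8191 = -0.2273
Step 4: grad_x = 2*8*-0.0395 = -0.6327, grad_y = 2*6*-0.2273 = -2.7276
  x_4 = -0.0395 - 0.05*-0.6327 = -0.0079
  y_4 = -0.2273 - 0.05*-2.7276 = -0.0909
Step 5: grad_x = 2*8*-0.0079 = -0.1265, grad_y = 2*6*-0.0909 = -1.0911
  x_5 = -0.0079 - 0.05*-0.1265 = -0.0016
  y_5 = -0.0909 - 0.05*-1.0911 = -0.0364
f(-0.0016, -0.0364) = 8*(-0.0016)^2 + 6*(-0.0364)^2 = 0.008


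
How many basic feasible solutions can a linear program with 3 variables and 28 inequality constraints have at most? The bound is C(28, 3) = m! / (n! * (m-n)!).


Each vertex corresponds to some choice of n active constraints out of m, so the number of vertices is at most C(m, n) = m! / (n!(m-n)!).
m = 28, n = 3
Numerator: 28 * 27 * 26
Denominator: 3! = 6
C(28, 3) = 3276


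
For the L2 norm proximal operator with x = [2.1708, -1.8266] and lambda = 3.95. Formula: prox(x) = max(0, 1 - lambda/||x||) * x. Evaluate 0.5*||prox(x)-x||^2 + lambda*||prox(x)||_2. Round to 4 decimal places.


Step 1: Compute ||x||.
||x|| = 2.837
Step 2: Compute scaling factor.
scale = max(0, 1 - 3.95/2.837) = 0.0
Step 3: prox(x) = [0.0, -0.0]
||prox(x)|| = 0.0
Step 4: Proximal objective.
0.5*||prox-x||^2 = 4.0244
lambda*||prox|| = 0.0
Total = 4.0244


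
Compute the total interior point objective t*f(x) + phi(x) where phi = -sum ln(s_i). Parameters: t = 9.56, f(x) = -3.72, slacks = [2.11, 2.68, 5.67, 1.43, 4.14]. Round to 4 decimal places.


Step 1: Compute log-barrier.
ln values: [0.7467, 0.9858, 1.7352, 0.3577, 1.4207]
phi = -(0.7467 + 0.9858 + 1.7352 + 0.3577 + 1.4207) = -5.2461
Step 2: Compute augmented objective.
t*f(x) = 9.56*-3.72 = -35.5632
Total = -35.5632 - 5.2461 = -40.8093


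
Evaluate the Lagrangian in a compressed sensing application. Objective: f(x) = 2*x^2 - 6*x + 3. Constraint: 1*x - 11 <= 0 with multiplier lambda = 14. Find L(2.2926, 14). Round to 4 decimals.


Step 1: Evaluate f(x).
f(2.2926) = 2*2.2926^2 - 6*2.2926 + 3 = -0.2436
Step 2: Evaluate g(x).
g(2.2926) = 1*2.2926 - 11 = -8.7074
Step 3: Compute Lagrangian.
L = -0.2436 + 14*-8.7074 = -122.1472


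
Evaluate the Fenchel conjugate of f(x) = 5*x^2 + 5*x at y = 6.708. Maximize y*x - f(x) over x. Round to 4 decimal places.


f*(y) = sup_x {y*x - a*x^2 - b*x} = sup_x {(y-b)*x - a*x^2}
FOC: (y - b) - 2a*x = 0 => x* = (y - b)/(2a)
x* = (6.708 - 5)/(2*5) = 0.1708
f*(6.708) = (y-b)^2/(4a) = (6.708 - 5)^2/(4*5)
= 2.9173/20 = 0.1459


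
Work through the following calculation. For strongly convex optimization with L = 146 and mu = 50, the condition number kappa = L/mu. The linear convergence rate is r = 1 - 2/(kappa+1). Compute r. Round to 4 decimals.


Step 1: Compute the condition number.
kappa = L/mu = 146/50 = 2.92
Step 2: Compute the convergence rate.
r = 1 - 2/(kappa + 1) = 1 - 2*mu/(L + mu) = (L - mu)/(L + mu) = 96/196 = 0.4898


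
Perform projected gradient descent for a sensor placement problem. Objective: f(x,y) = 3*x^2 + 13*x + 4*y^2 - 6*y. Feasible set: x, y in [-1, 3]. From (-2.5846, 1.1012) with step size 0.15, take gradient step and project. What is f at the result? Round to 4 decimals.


Step 1: Compute gradient at (-2.5846, 1.1012).
grad_x = 2*3*-2.5846 + 13 = -2.5076
grad_y = 2*4*1.1012 - 6 = 2.8096
Step 2: Gradient step.
x_raw = -2.5846 - 0.15*-2.5076 = -2.2085
y_raw = 1.1012 - 0.15*2.8096 = 0.6798
Step 3: Project onto [-1, 3].
x_proj = clip(-2.2085) = -1.0
y_proj = clip(0.6798) = 0.6798
Step 4: Evaluate f.
f(-1.0, 0.6798) = -12.2303


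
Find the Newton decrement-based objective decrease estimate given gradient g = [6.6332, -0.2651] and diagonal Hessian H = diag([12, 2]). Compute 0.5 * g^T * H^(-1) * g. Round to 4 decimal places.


Step 1: H is diagonal, so H^(-1) * g = [0.5528, -0.1326].
Step 2: g^T H^(-1) g = sum_i g_i^2 / H_ii
  = (6.6332)^2/12 + (-0.2651)^2/2
  = 3.6666 + 0.0351 = 3.7018
Step 3: Objective decrease = 0.5 * g^T H^(-1) g = 1.8509


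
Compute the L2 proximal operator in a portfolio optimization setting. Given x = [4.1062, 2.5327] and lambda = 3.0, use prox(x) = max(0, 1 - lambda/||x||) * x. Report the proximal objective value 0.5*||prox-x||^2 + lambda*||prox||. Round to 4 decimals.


Step 1: Compute ||x||.
||x|| = 4.8245
Step 2: Compute scaling factor.
scale = max(0, 1 - 3.0/4.8245) = 0.3782
Step 3: prox(x) = [1.5528, 0.9578]
||prox(x)|| = 1.8245
Step 4: Proximal objective.
0.5*||prox-x||^2 = 4.5
lambda*||prox|| = 5.4735
Total = 9.9734


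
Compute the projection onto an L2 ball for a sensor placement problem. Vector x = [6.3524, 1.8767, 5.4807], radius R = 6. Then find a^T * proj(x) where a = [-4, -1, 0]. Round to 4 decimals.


Step 1: Compute ||x|| (intermediates to 6 decimals).
||x|| = sqrt(6.3524^2 + 1.8767^2 + 5.4807^2) = 8.597271
Step 2: Project.
Since ||x|| > R, scale = R/||x|| = 6/8.597271 = 0.697896, proj(x) = scale * x
proj(x) = [4.433315, 1.309741, 3.824959]
Step 3: Dot product.
a^T * proj(x) = -4*4.433315 - 1*1.309741 + 0*3.824959 = -19.043


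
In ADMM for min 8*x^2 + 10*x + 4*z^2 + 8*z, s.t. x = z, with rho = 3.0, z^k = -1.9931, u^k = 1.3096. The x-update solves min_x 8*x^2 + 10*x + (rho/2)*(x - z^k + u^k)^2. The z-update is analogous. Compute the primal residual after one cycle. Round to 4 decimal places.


ADMM iteration with rho = 3.0, z^k = -1.9931, u^k = 1.3096
Step 1: x-update.
Minimize 8*x^2 + 10*x + (3.0/2)*(x + 1.9931 + 1.3096)^2
FOC: (2*8 + 3.0)*x = -10 + 3.0*(-1.9931 - 1.3096)
x^{k+1} = -1.0478
Step 2: z-update.
Minimize 4*z^2 + 8*z + (3.0/2)*(-1.0478 - z + 1.3096)^2
FOC: (2*4 + 3.0)*z = -8 + 3.0*(-1.0478 + 1.3096)
z^{k+1} = -0.6559
Step 3: u-update.
u^{k+1} = 1.3096 - 1.0478 + 0.6559 = 0.9177
Step 4: Primal residual = |-1.0478 + 0.6559| = 0.3919


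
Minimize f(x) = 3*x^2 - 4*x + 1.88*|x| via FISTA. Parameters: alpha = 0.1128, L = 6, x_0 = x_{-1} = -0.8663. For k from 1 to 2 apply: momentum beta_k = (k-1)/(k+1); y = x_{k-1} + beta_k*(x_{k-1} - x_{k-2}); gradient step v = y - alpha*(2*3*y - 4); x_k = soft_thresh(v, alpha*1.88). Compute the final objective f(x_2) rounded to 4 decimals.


FISTA on f(x) = 3*x^2 - 4*x + 1.88*|x|
L = 6, alpha = 0.1128
Iteration 1: beta = 0.0, y = -0.8663 + 0.0*(-0.8663 + 0.8663) = -0.8663
  grad(y) = -9.1978, v = y - alpha*grad = 0.1712
  prox(v) = soft_thresh(0.1712, 0.2121) = 0.0
Iteration 2: beta = 0.3333, y = 0.0 + 0.3333*(0.0 + 0.8663) = 0.2888
  grad(y) = -2.2674, v = y - alpha*grad = 0.5445
  prox(v) = soft_thresh(0.5445, 0.2121) = 0.3325
f(x_2) = 3*0.3325^2 - 4*0.3325 + 1.88*|0.3325| = -0.3732


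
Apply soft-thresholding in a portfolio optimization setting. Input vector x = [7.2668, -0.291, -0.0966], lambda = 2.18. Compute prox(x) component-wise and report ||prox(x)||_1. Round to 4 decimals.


Soft-thresholding with lambda = 2.18:
prox(7.2668) = sign(7.2668)*max(|7.2668| - 2.18, 0) = 5.0868
prox(-0.291) = sign(-0.291)*max(|-0.291| - 2.18, 0) = 0.0
prox(-0.0966) = sign(-0.0966)*max(|-0.0966| - 2.18, 0) = 0.0
prox(x) = [5.0868, 0.0, 0.0]
||prox(x)||_1 = 5.0868 + 0.0 + 0.0 = 5.0868


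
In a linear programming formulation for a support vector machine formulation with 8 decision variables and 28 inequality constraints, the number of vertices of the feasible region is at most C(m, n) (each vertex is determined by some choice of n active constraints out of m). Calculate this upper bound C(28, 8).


Each vertex corresponds to some choice of n active constraints out of m, so the number of vertices is at most C(m, n) = m! / (n!(m-n)!).
m = 28, n = 8
Numerator: 28 * 27 * 26 * 25 * 24 * 23 * 22 * 21
Denominator: 8! = 40320
C(28, 8) = 3108105


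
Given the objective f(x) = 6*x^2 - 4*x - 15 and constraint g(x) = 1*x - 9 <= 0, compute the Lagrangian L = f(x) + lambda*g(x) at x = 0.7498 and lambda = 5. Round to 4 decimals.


Step 1: Evaluate f(x).
f(0.7498) = 6*0.7498^2 - 4*0.7498 - 15 = -14.626
Step 2: Evaluate g(x).
g(0.7498) = 1*0.7498 - 9 = -8.2502
Step 3: Compute Lagrangian.
L = -14.626 + 5*-8.2502 = -55.877


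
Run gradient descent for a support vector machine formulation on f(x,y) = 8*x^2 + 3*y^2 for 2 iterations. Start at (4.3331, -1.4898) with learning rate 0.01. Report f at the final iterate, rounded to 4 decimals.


Gradient descent on f(x,y) = 8*x^2 + 3*y^2.
Starting point: (4.3331, -1.4898), alpha = 0.01
Step 1: grad_x = 2*8*4.3331 = 69.3296, grad_y = 2*3*-1.4898 = -8.9388
  x_1 = 4.3331 - 0.01*69.3296 = 3.6398
  y_1 = -1.4898 - 0.01*-8.9388 = -1.4004
Step 2: grad_x = 2*8*3.6398 = 58.2369, grad_y = 2*3*-1.4004 = -8.4025
  x_2 = 3.6398 - 0.01*58.2369 = 3.0574
  y_2 = -1.4004 - 0.01*-8.4025 = -1.3164
f(3.0574, -1.3164) = 8*3.0574^2 + 3*(-1.3164)^2 = 79.9819


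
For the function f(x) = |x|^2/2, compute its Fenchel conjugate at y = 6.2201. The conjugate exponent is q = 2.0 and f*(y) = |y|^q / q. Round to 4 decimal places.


The conjugate exponent q satisfies 1/p + 1/q = 1.
p = 2, so q = 2/(2 - 1) = 2.0
|y|^q = 6.2201^2.0 = 38.6896
f*(6.2201) = 38.6896 / 2.0 = 19.3448


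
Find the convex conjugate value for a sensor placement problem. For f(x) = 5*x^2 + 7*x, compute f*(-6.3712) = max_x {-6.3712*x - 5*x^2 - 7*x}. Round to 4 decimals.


f*(y) = sup_x {y*x - a*x^2 - b*x} = sup_x {(y-b)*x - a*x^2}
FOC: (y - b) - 2a*x = 0 => x* = (y - b)/(2a)
x* = (-6.3712 - 7)/(2*5) = -1.3371
f*(-6.3712) = (y-b)^2/(4a) = (-6.3712 - 7)^2/(4*5)
= 178.789/20 = 8.9394


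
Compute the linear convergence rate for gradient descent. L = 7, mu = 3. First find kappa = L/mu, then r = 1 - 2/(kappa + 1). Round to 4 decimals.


Step 1: Compute the condition number.
kappa = L/mu = 7/3 = 2.3333
Step 2: Compute the convergence rate.
r = 1 - 2/(kappa + 1) = 1 - 2*mu/(L + mu) = (L - mu)/(L + mu) = 4/10 = 0.4


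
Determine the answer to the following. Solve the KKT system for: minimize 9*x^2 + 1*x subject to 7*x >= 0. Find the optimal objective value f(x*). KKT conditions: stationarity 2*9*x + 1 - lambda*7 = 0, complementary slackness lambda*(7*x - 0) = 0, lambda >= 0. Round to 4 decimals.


Step 1: Try lambda = 0 (constraint inactive).
x_unc = -1/(2*9) = -0.0556
Check: 7*-0.0556 = -0.3892 < 0 -- violated!
Step 2: Constraint must be active: 7*x = 0
x* = 0/7 = 0.0
lambda = (2*9*0.0 + 1)/7 = 0.1429
Step 3: Compute optimal value.
f(x*) = 9*0.0^2 + 1*0.0 = 0.0


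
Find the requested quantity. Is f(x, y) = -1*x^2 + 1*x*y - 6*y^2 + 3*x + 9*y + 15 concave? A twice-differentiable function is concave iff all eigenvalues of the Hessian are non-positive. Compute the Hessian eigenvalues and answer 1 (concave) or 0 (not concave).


The Hessian of f(x,y) = -1*x^2 + 1*x*y - 6*y^2 + 3*x + 9*y + 15 is:
H = [[-2, 1], [1, -12]]
Trace = -2 - 12 = -14
Determinant = -2*-12 - (1)^2 = 23
Discriminant = (-14)^2 - 4*23 = 104.0
Eigenvalues: lambda_1 = -12.099, lambda_2 = -1.901
The function is concave.

1


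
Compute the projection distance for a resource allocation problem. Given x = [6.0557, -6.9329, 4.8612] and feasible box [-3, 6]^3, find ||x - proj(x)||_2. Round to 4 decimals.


Project each component onto [-3, 6].
clip(6.0557) = 6.0, clip(-6.9329) = -3.0, clip(4.8612) = 4.8612
Projection = [6.0, -3.0, 4.8612]
Squared diffs: [0.0031, 15.4677, 0.0]
Distance = sqrt(15.4708) = 3.9333


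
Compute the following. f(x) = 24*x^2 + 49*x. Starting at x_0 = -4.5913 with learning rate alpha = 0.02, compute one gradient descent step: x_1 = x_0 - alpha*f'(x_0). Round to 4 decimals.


We compute the gradient at x_0 and apply the update.
f'(x) = 48*x + 49
f'(-4.5913) = 48*-4.5913 + 49 = -171.3824
x_1 = -4.5913 - 0.02*-171.3824 = -1.1637


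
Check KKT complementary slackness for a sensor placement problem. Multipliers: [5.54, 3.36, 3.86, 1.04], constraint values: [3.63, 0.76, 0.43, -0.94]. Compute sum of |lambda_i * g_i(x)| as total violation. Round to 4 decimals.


KKT complementary slackness check:
lambda_1 * g_1 = 5.54 * 3.63 = 20.1102
lambda_2 * g_2 = 3.36 * 0.76 = 2.5536
lambda_3 * g_3 = 3.86 * 0.43 = 1.6598
lambda_4 * g_4 = 1.04 * -0.94 = -0.9776
Total violation = 20.1102 + 2.5536 + 1.6598 + 0.9776 = 25.3012


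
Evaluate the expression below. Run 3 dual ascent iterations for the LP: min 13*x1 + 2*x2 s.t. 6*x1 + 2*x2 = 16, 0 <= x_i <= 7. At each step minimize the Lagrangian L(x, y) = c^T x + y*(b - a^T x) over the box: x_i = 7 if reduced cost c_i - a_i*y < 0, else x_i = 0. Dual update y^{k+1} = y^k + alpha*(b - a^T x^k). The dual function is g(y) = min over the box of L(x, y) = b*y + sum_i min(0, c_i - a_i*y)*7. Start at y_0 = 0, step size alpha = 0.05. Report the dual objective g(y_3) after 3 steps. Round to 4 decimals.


Dual ascent for LP: min 13*x1 + 2*x2, 6*x1 + 2*x2 = 16, 0 <= x_i <= 7
Step 1: y^k = 0.0, reduced costs: (13.0, 2.0)
  x^k = (0.0, 0.0), subgradient = b - a^T x = 16.0
  y^{k+1} = 0.0 + 0.05*16.0 = 0.8
Step 2: y^k = 0.8, reduced costs: (8.2, 0.4)
  x^k = (0.0, 0.0), subgradient = b - a^T x = 16.0
  y^{k+1} = 0.8 + 0.05*16.0 = 1.6
Step 3: y^k = 1.6, reduced costs: (3.4, -1.2)
  x^k = (0.0, 7.0), subgradient = b - a^T x = 2.0
  y^{k+1} = 1.6 + 0.05*2.0 = 1.7
Dual objective at y_3 = 1.7: reduced costs (2.8, -1.4), box minimizer x = (0.0, 7.0)
g(y_3) = b*y + (c1 - a1*y)*x1 + (c2 - a2*y)*x2 = 16*1.7 + 2.8*0.0 + (-1.4)*7.0 = 27.2 + 0.0 - 9.8 = 17.4


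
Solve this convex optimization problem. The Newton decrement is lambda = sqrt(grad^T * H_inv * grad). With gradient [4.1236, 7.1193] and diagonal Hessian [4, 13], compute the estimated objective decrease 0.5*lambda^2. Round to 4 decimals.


Step 1: H is diagonal, so H^(-1) * g = [1.0309, 0.5476].
Step 2: g^T H^(-1) g = sum_i g_i^2 / H_ii
  = (4.1236)^2/4 + (7.1193)^2/13
  = 4.251 + 3.8988 = 8.1498
Step 3: Objective decrease = 0.5 * g^T H^(-1) g = 4.0749


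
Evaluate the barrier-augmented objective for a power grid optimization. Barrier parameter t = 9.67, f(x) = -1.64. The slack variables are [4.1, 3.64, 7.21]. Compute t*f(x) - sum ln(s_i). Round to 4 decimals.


Step 1: Compute log-barrier.
ln values: [1.411, 1.292, 1.9755]
phi = -(1.411 + 1.292 + 1.9755) = -4.6784
Step 2: Compute augmented objective.
t*f(x) = 9.67*-1.64 = -15.8588
Total = -15.8588 - 4.6784 = -20.5372


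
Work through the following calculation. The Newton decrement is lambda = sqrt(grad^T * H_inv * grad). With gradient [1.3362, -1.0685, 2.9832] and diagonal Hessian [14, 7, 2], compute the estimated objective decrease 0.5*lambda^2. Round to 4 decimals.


Step 1: H is diagonal, so H^(-1) * g = [0.0954, -0.1526, 1.4916].
Step 2: g^T H^(-1) g = sum_i g_i^2 / H_ii
  = (1.3362)^2/14 + (-1.0685)^2/7 + (2.9832)^2/2
  = 0.1275 + 0.1631 + 4.4497 = 4.7404
Step 3: Objective decrease = 0.5 * g^T H^(-1) g = 2.3702


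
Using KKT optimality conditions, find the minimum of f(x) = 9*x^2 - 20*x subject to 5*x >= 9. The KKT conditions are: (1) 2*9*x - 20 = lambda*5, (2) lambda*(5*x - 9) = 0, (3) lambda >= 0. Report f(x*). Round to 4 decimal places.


Step 1: Try lambda = 0 (constraint inactive).
x_unc = 20/(2*9) = 1.1111
Check: 5*1.1111 = 5.5555 < 9 -- violated!
Step 2: Constraint must be active: 5*x = 9
x* = 9/5 = 1.8
lambda = (2*9*1.8 - 20)/5 = 2.48
Step 3: Compute optimal value.
f(x*) = 9*1.8^2 - 20*1.8 = -6.84


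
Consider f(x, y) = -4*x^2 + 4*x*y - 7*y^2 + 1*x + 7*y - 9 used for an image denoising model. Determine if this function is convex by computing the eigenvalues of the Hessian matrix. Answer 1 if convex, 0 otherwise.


The Hessian of f(x,y) = -4*x^2 + 4*x*y - 7*y^2 + 1*x + 7*y - 9 is:
H = [[-8, 4], [4, -14]]
Trace = -8 - 14 = -22
Determinant = -8*-14 - (4)^2 = 96
Discriminant = (-22)^2 - 4*96 = 100.0
Eigenvalues: lambda_1 = -16.0, lambda_2 = -6.0
The function is not convex.

0


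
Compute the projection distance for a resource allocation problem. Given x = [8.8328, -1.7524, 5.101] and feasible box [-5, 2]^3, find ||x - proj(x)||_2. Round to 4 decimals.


Project each component onto [-5, 2].
clip(8.8328) = 2.0, clip(-1.7524) = -1.7524, clip(5.101) = 2.0
Projection = [2.0, -1.7524, 2.0]
Squared diffs: [46.6872, 0.0, 9.6162]
Distance = sqrt(56.3034) = 7.5036


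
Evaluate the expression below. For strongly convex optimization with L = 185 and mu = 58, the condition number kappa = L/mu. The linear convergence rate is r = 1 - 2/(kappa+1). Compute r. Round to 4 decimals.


Step 1: Compute the condition number.
kappa = L/mu = 185/58 = 3.1897
Step 2: Compute the convergence rate.
r = 1 - 2/(kappa + 1) = 1 - 2*mu/(L + mu) = (L - mu)/(L + mu) = 127/243 = 0.5226


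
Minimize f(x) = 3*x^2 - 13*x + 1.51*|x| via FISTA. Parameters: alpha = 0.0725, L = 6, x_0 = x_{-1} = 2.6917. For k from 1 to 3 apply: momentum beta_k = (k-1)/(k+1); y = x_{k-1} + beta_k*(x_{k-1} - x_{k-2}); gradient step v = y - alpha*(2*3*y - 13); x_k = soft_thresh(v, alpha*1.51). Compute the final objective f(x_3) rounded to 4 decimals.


FISTA on f(x) = 3*x^2 - 13*x + 1.51*|x|
L = 6, alpha = 0.0725
Iteration 1: beta = 0.0, y = 2.6917 + 0.0*(2.6917 - 2.6917) = 2.6917
  grad(y) = 3.1502, v = y - alpha*grad = 2.4633
  prox(v) = soft_thresh(2.4633, 0.1095) = 2.3538
Iteration 2: beta = 0.3333, y = 2.3538 + 0.3333*(2.3538 - 2.6917) = 2.2412
  grad(y) = 0.4473, v = y - alpha*grad = 2.2088
  prox(v) = soft_thresh(2.2088, 0.1095) = 2.0993
Iteration 3: beta = 0.5, y = 2.0993 + 0.5*(2.0993 - 2.3538) = 1.972
  grad(y) = -1.1677, v = y - alpha*grad = 2.0567
  prox(v) = soft_thresh(2.0567, 0.1095) = 1.9472
f(x_3) = 3*1.9472^2 - 13*1.9472 + 1.51*|1.9472| = -10.9986


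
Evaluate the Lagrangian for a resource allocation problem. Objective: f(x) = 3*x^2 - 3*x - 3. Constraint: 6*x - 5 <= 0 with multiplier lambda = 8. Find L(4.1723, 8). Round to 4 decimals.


Step 1: Evaluate f(x).
f(4.1723) = 3*4.1723^2 - 3*4.1723 - 3 = 36.7074
Step 2: Evaluate g(x).
g(4.1723) = 6*4.1723 - 5 = 20.0338
Step 3: Compute Lagrangian.
L = 36.7074 + 8*20.0338 = 196.9778


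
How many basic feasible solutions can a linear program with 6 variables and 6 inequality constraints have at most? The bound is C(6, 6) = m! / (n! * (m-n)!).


Each vertex corresponds to some choice of n active constraints out of m, so the number of vertices is at most C(m, n) = m! / (n!(m-n)!).
m = 6, n = 6
Numerator: 6 * 5 * 4 * 3 * 2 * 1
Denominator: 6! = 720
C(6, 6) = 1


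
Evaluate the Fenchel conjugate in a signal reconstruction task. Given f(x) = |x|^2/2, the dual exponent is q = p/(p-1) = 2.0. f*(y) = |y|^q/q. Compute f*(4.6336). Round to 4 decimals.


The conjugate exponent q satisfies 1/p + 1/q = 1.
p = 2, so q = 2/(2 - 1) = 2.0
|y|^q = 4.6336^2.0 = 21.4702
f*(4.6336) = 21.4702 / 2.0 = 10.7351


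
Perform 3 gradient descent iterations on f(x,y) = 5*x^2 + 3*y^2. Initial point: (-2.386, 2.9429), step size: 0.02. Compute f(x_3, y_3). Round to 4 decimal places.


Gradient descent on f(x,y) = 5*x^2 + 3*y^2.
Starting point: (-2.386, 2.9429), alpha = 0.02
Step 1: grad_x = 2*5*-2.386 = -23.86, grad_y = 2*3*2.9429 = 17.6574
  x_1 = -2.386 - 0.02*-23.86 = -1.9088
  y_1 = 2.9429 - 0.02*17.6574 = 2.5898
Step 2: grad_x = 2*5*-1.9088 = -19.088, grad_y = 2*3*2.5898 = 15.5385
  x_2 = -1.9088 - 0.02*-19.088 = -1.527
  y_2 = 2.5898 - 0.02*15.5385 = 2.279
Step 3: grad_x = 2*5*-1.527 = -15.2704, grad_y = 2*3*2.279 = 13.6739
  x_3 = -1.527 - 0.02*-15.2704 = -1.2216
  y_3 = 2.279 - 0.02*13.6739 = 2.0055
f(-1.2216, 2.0055) = 5*(-1.2216)^2 + 3*2.0055^2 = 19.5281


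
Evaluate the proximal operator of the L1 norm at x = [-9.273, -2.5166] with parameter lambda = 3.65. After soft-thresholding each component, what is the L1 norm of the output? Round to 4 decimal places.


Soft-thresholding with lambda = 3.65:
prox(-9.273) = sign(-9.273)*max(|-9.273| - 3.65, 0) = -5.623
prox(-2.5166) = sign(-2.5166)*max(|-2.5166| - 3.65, 0) = 0.0
prox(x) = [-5.623, 0.0]
||prox(x)||_1 = 5.623 + 0.0 = 5.623


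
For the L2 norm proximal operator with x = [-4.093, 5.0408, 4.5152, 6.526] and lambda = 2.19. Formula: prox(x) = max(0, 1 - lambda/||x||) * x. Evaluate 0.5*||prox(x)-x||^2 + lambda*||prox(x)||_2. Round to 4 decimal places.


Step 1: Compute ||x||.
||x|| = 10.2537
Step 2: Compute scaling factor.
scale = max(0, 1 - 2.19/10.2537) = 0.7864
Step 3: prox(x) = [-3.2188, 3.9642, 3.5508, 5.1322]
||prox(x)|| = 8.0637
Step 4: Proximal objective.
0.5*||prox-x||^2 = 2.3981
lambda*||prox|| = 17.6595
Total = 20.0575


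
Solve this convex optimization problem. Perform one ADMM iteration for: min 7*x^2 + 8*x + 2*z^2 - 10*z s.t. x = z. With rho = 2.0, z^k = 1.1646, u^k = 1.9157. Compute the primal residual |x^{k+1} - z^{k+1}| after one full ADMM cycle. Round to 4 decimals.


ADMM iteration with rho = 2.0, z^k = 1.1646, u^k = 1.9157
Step 1: x-update.
Minimize 7*x^2 + 8*x + (2.0/2)*(x - 1.1646 + 1.9157)^2
FOC: (2*7 + 2.0)*x = -8 + 2.0*(1.1646 - 1.9157)
x^{k+1} = -0.5939
Step 2: z-update.
Minimize 2*z^2 - 10*z + (2.0/2)*(-0.5939 - z + 1.9157)^2
FOC: (2*2 + 2.0)*z = 10 + 2.0*(-0.5939 + 1.9157)
z^{k+1} = 2.1073
Step 3: u-update.
u^{k+1} = 1.9157 - 0.5939 - 2.1073 = -0.7855
Step 4: Primal residual = |-0.5939 - 2.1073| = 2.7012


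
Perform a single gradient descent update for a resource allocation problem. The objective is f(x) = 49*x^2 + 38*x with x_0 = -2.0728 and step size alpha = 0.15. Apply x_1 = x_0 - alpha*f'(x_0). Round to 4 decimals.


We compute the gradient at x_0 and apply the update.
f'(x) = 98*x + 38
f'(-2.0728) = 98*-2.0728 + 38 = -165.1344
x_1 = -2.0728 - 0.15*-165.1344 = 22.6974


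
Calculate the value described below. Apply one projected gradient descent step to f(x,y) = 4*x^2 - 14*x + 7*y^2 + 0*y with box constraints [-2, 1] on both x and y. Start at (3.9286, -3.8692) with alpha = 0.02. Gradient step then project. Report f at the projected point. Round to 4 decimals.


Step 1: Compute gradient at (3.9286, -3.8692).
grad_x = 2*4*3.9286 - 14 = 17.4288
grad_y = 2*7*-3.8692 + 0 = -54.1688
Step 2: Gradient step.
x_raw = 3.9286 - 0.02*17.4288 = 3.58
y_raw = -3.8692 - 0.02*-54.1688 = -2.7858
Step 3: Project onto [-2, 1].
x_proj = clip(3.58) = 1.0
y_proj = clip(-2.7858) = -2.0
Step 4: Evaluate f.
f(1.0, -2.0) = 18.0


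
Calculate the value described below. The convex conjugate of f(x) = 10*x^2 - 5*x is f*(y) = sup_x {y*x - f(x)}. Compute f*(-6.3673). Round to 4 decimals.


f*(y) = sup_x {y*x - a*x^2 - b*x} = sup_x {(y-b)*x - a*x^2}
FOC: (y - b) - 2a*x = 0 => x* = (y - b)/(2a)
x* = (-6.3673 + 5)/(2*10) = -0.0684
f*(-6.3673) = (y-b)^2/(4a) = (-6.3673 + 5)^2/(4*10)
= 1.8695/40 = 0.0467


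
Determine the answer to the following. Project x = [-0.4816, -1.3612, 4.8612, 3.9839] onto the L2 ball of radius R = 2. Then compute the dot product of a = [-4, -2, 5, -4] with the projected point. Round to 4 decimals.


Step 1: Compute ||x|| (intermediates to 6 decimals).
||x|| = sqrt((-0.4816)^2 + (-1.3612)^2 + 4.8612^2 + 3.9839^2) = 6.448839
Step 2: Project.
Since ||x|| > R, scale = R/||x|| = 2/6.448839 = 0.310133, proj(x) = scale * x
proj(x) = [-0.14936, -0.422153, 1.507619, 1.235539]
Step 3: Dot product.
a^T * proj(x) = -4*(-0.14936) - 2*(-0.422153) + 5*1.507619 - 4*1.235539 = 4.0377


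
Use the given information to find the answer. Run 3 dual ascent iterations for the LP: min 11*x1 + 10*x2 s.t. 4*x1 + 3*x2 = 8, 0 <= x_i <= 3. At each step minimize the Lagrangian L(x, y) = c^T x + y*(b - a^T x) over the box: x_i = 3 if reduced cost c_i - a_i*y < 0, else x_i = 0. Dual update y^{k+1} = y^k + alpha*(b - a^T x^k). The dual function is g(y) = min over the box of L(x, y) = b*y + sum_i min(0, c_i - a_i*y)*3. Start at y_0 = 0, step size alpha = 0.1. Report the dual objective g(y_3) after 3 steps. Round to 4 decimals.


Dual ascent for LP: min 11*x1 + 10*x2, 4*x1 + 3*x2 = 8, 0 <= x_i <= 3
Step 1: y^k = 0.0, reduced costs: (11.0, 10.0)
  x^k = (0.0, 0.0), subgradient = b - a^T x = 8.0
  y^{k+1} = 0.0 + 0.1*8.0 = 0.8
Step 2: y^k = 0.8, reduced costs: (7.8, 7.6)
  x^k = (0.0, 0.0), subgradient = b - a^T x = 8.0
  y^{k+1} = 0.8 + 0.1*8.0 = 1.6
Step 3: y^k = 1.6, reduced costs: (4.6, 5.2)
  x^k = (0.0, 0.0), subgradient = b - a^T x = 8.0
  y^{k+1} = 1.6 + 0.1*8.0 = 2.4
Dual objective at y_3 = 2.4: reduced costs (1.4, 2.8), box minimizer x = (0.0, 0.0)
g(y_3) = b*y + (c1 - a1*y)*x1 + (c2 - a2*y)*x2 = 8*2.4 + 1.4*0.0 + 2.8*0.0 = 19.2 + 0.0 + 0.0 = 19.2


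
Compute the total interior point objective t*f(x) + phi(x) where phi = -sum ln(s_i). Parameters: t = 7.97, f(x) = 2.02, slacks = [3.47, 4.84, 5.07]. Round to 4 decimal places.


Step 1: Compute log-barrier.
ln values: [1.2442, 1.5769, 1.6233]
phi = -(1.2442 + 1.5769 + 1.6233) = -4.4444
Step 2: Compute augmented objective.
t*f(x) = 7.97*2.02 = 16.0994
Total = 16.0994 - 4.4444 = 11.655


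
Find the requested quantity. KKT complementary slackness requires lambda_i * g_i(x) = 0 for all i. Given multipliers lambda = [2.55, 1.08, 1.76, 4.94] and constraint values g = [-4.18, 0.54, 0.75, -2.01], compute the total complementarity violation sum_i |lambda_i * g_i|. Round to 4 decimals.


KKT complementary slackness check:
lambda_1 * g_1 = 2.55 * -4.18 = -10.659
lambda_2 * g_2 = 1.08 * 0.54 = 0.5832
lambda_3 * g_3 = 1.76 * 0.75 = 1.32
lambda_4 * g_4 = 4.94 * -2.01 = -9.9294
Total violation = 10.659 + 0.5832 + 1.32 + 9.9294 = 22.4916


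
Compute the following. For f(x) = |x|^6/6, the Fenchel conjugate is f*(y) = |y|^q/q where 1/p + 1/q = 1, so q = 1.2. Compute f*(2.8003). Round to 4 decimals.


The conjugate exponent q satisfies 1/p + 1/q = 1.
p = 6, so q = 6/(6 - 1) = 1.2
|y|^q = 2.8003^1.2 = 3.4407
f*(2.8003) = 3.4407 / 1.2 = 2.8672


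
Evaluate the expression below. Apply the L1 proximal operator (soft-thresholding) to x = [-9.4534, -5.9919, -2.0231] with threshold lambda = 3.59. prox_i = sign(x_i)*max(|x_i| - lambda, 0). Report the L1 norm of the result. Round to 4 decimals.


Soft-thresholding with lambda = 3.59:
prox(-9.4534) = sign(-9.4534)*max(|-9.4534| - 3.59, 0) = -5.8634
prox(-5.9919) = sign(-5.9919)*max(|-5.9919| - 3.59, 0) = -2.4019
prox(-2.0231) = sign(-2.0231)*max(|-2.0231| - 3.59, 0) = 0.0
prox(x) = [-5.8634, -2.4019, 0.0]
||prox(x)||_1 = 5.8634 + 2.4019 + 0.0 = 8.2653


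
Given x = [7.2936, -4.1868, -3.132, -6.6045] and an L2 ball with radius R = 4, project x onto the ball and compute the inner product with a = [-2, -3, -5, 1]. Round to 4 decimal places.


Step 1: Compute ||x|| (intermediates to 6 decimals).
||x|| = sqrt(7.2936^2 + (-4.1868)^2 + (-3.132)^2 + (-6.6045)^2) = 11.142475
Step 2: Project.
Since ||x|| > R, scale = R/||x|| = 4/11.142475 = 0.358987, proj(x) = scale * x
proj(x) = [2.618308, -1.503007, -1.124347, -2.37093]
Step 3: Dot product.
a^T * proj(x) = -2*2.618308 - 3*(-1.503007) - 5*(-1.124347) + 1*(-2.37093) = 2.5232


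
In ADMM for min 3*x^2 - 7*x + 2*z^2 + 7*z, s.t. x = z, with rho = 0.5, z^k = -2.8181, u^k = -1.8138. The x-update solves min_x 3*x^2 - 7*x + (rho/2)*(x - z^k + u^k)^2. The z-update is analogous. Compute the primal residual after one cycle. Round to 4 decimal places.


ADMM iteration with rho = 0.5, z^k = -2.8181, u^k = -1.8138
Step 1: x-update.
Minimize 3*x^2 - 7*x + (0.5/2)*(x + 2.8181 - 1.8138)^2
FOC: (2*3 + 0.5)*x = 7 + 0.5*(-2.8181 + 1.8138)
x^{k+1} = 0.9997
Step 2: z-update.
Minimize 2*z^2 + 7*z + (0.5/2)*(0.9997 - z - 1.8138)^2
FOC: (2*2 + 0.5)*z = -7 + 0.5*(0.9997 - 1.8138)
z^{k+1} = -1.646
Step 3: u-update.
u^{k+1} = -1.8138 + 0.9997 + 1.646 = 0.8319
Step 4: Primal residual = |0.9997 + 1.646| = 2.6457


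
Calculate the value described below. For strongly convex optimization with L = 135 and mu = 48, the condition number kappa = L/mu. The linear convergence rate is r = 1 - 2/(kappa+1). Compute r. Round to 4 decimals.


Step 1: Compute the condition number.
kappa = L/mu = 135/48 = 2.8125
Step 2: Compute the convergence rate.
r = 1 - 2/(kappa + 1) = 1 - 2*mu/(L + mu) = (L - mu)/(L + mu) = 87/183 = 0.4754


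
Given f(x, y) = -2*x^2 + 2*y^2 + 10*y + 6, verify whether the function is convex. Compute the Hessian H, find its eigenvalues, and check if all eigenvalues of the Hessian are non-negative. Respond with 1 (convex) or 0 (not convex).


The Hessian of f(x,y) = -2*x^2 + 2*y^2 + 10*y + 6 is:
H = [[-4, 0], [0, 4]]
Trace = -4 + 4 = 0
Determinant = -4*4 - (0)^2 = -16
Discriminant = (0)^2 - 4*-16 = 64.0
Eigenvalues: lambda_1 = -4.0, lambda_2 = 4.0
The function is not convex.

0


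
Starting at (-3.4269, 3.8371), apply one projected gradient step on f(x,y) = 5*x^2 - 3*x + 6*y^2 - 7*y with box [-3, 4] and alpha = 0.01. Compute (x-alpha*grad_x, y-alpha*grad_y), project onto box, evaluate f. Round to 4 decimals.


Step 1: Compute gradient at (-3.4269, 3.8371).
grad_x = 2*5*-3.4269 - 3 = -37.269
grad_y = 2*6*3.8371 - 7 = 39.0452
Step 2: Gradient step.
x_raw = -3.4269 - 0.01*-37.269 = -3.0542
y_raw = 3.8371 - 0.01*39.0452 = 3.4466
Step 3: Project onto [-3, 4].
x_proj = clip(-3.0542) = -3.0
y_proj = clip(3.4466) = 3.4466
Step 4: Evaluate f.
f(-3.0, 3.4466) = 101.1498
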